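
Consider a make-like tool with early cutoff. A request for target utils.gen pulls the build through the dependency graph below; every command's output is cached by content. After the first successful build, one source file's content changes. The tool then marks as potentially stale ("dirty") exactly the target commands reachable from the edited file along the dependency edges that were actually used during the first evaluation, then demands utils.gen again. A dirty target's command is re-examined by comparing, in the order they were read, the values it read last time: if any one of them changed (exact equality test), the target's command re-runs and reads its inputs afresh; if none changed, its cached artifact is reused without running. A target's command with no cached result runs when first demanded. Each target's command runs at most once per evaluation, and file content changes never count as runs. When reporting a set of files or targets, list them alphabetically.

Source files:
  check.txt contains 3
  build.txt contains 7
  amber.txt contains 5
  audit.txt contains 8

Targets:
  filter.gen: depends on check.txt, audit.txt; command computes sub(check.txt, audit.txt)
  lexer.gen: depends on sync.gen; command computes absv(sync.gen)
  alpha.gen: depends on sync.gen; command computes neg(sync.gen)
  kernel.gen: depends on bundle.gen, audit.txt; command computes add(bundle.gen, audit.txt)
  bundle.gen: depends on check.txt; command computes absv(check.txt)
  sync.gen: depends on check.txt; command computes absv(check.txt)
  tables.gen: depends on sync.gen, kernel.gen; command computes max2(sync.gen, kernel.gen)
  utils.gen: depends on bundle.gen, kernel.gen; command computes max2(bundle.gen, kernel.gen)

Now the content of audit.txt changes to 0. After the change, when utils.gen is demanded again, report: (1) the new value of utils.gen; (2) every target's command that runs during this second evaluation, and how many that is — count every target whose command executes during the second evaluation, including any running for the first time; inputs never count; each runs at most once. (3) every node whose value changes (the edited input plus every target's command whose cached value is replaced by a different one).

First demand of the output computes:
  bundle.gen = absv(3) = 3
  kernel.gen = add(3, 8) = 11
  utils.gen = max2(3, 11) = 11

After the edit, cleaning proceeds:
  kernel.gen: a read changed (audit.txt 8->0) — executes, giving 3.
  utils.gen: a read changed (kernel.gen 11->3) — executes, giving 3.

Demanding utils.gen again yields 3.
2 target commands run: kernel.gen, utils.gen.
The nodes whose values change: audit.txt, kernel.gen, utils.gen.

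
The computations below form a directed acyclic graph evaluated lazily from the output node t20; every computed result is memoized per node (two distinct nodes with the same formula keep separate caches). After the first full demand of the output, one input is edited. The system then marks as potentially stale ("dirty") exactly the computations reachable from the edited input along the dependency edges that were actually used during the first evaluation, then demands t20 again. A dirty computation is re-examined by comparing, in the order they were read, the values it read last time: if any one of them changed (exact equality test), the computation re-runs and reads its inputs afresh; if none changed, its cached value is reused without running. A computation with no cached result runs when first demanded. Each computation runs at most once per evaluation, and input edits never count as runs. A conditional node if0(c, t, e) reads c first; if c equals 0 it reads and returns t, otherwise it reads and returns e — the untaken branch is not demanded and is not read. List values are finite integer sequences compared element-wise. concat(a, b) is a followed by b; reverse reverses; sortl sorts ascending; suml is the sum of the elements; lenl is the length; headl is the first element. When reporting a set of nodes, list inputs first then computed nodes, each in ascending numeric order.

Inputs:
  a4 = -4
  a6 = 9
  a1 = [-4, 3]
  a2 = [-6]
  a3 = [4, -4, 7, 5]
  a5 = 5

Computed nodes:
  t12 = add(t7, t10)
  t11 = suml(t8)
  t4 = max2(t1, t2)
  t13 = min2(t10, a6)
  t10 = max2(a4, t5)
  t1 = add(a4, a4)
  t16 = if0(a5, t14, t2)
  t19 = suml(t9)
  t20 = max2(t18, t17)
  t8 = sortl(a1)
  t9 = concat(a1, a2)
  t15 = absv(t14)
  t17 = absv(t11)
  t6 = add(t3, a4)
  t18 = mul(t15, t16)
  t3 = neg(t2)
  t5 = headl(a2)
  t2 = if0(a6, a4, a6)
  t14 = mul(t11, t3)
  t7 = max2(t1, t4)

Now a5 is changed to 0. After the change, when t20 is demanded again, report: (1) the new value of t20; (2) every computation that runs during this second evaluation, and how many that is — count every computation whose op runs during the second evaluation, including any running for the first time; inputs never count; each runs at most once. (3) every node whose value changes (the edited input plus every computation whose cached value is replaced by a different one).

First demand of the output computes:
  t2 = if0(a6=9 -> else branch a6) = 9
  t3 = neg(9) = -9
  t8 = sortl([-4, 3]) = [-4, 3]
  t11 = suml([-4, 3]) = -1
  t14 = mul(-1, -9) = 9
  t15 = absv(9) = 9
  t16 = if0(a5=5 -> else branch t2) = 9
  t17 = absv(-1) = 1
  t18 = mul(9, 9) = 81
  t20 = max2(81, 1) = 81

After the edit, cleaning proceeds:
  t16: a read changed (a5 5->0) — executes, giving 9 — identical to its old value.
  t18: dirty, but its reads are unchanged (t15 unchanged, t16 unchanged); cached 81 stands.
  t20: dirty, but its reads are unchanged (t18 unchanged, t17 unchanged); cached 81 stands.

Note the absorption at t16: it re-runs yet its value is the same, leaving the output's value untouched.

Demanding t20 again yields 81.
1 computations run: t16.
The nodes whose values change: a5.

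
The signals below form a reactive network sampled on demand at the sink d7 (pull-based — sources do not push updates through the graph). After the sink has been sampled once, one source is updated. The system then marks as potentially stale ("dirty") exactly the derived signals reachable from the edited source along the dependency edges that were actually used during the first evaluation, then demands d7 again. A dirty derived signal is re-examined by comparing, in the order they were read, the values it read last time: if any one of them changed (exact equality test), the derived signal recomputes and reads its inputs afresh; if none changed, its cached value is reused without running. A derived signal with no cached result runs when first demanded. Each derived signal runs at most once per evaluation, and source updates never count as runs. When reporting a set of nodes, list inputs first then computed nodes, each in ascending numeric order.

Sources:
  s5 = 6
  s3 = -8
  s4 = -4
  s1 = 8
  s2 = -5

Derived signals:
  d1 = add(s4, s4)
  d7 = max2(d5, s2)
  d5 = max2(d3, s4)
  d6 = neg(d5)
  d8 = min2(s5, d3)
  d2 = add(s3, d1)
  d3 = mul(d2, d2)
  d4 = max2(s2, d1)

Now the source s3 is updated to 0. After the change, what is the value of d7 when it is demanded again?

Initial pass — values computed on the first demand:
  d1 = add(-4, -4) = -8
  d2 = add(-8, -8) = -16
  d3 = mul(-16, -16) = 256
  d5 = max2(256, -4) = 256
  d7 = max2(256, -5) = 256

Second demand — change propagation:
  d2: re-runs because s3 -8->0; new result -8.
  d3: re-runs because d2 -16->-8; d2 -16->-8; new result 64.
  d5: re-runs because d3 256->64; new result 64.
  d7: re-runs because d5 256->64; new result 64.

d7 now evaluates to 64.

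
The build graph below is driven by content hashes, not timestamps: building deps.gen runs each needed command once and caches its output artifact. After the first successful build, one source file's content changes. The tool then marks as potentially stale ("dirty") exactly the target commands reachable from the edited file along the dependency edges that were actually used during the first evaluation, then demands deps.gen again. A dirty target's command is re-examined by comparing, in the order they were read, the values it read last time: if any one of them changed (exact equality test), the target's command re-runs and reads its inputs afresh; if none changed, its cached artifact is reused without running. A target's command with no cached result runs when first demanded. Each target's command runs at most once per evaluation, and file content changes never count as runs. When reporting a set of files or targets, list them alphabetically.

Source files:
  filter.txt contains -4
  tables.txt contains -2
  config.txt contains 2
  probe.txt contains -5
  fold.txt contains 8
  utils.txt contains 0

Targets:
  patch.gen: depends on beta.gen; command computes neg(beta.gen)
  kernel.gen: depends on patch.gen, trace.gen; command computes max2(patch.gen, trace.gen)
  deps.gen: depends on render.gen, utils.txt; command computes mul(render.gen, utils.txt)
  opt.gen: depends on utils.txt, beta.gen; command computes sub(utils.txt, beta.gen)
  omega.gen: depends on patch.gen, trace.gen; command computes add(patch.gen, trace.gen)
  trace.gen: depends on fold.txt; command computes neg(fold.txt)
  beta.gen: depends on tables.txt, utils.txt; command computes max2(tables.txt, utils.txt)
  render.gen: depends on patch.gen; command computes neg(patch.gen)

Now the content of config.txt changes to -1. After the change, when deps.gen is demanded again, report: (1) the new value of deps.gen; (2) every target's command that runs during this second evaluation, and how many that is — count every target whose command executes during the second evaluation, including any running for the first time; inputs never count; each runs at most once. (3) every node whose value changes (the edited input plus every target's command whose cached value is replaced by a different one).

Initial pass — values computed on the first demand:
  beta.gen = max2(-2, 0) = 0
  patch.gen = neg(0) = 0
  render.gen = neg(0) = 0
  deps.gen = mul(0, 0) = 0

Second demand — change propagation:
  no demanded computation ever read config.txt, so the edit dirties nothing and nothing runs.

The important point: nothing the output needs ever reads config.txt, so the edit is invisible to it.

deps.gen now evaluates to 0.
Run set: none (0 run).
Changed values: config.txt.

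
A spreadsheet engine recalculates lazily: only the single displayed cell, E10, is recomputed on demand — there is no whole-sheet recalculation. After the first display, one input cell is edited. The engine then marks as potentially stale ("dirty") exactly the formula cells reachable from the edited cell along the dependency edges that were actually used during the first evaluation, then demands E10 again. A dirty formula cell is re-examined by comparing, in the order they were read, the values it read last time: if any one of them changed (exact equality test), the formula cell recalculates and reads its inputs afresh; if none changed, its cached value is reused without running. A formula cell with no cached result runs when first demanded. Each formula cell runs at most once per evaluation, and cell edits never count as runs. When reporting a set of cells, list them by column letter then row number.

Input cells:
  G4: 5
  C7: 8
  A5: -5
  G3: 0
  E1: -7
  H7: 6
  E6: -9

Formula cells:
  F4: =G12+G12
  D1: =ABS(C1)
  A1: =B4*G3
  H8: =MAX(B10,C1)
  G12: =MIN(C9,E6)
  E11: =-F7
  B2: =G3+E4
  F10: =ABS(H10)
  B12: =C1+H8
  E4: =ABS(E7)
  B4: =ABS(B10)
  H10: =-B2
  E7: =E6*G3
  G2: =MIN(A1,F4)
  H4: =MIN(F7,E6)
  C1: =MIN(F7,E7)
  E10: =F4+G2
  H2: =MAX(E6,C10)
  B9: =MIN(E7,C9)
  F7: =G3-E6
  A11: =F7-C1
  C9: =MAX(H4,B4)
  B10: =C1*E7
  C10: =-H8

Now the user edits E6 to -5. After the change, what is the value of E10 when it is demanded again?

New value of E10: -20.
Key observation: the cutoff stops propagation at B10 — its inputs' values are unchanged, so it reuses its cache.

First evaluation (everything demanded from the output):
  E7 = -9 * 0 = 0
  F7 = 0 - -9 = 9
  C1 = MIN(9, 0) = 0
  B10 = 0 * 0 = 0
  B4 = ABS(0) = 0
  A1 = 0 * 0 = 0
  H4 = MIN(9, -9) = -9
  C9 = MAX(-9, 0) = 0
  G12 = MIN(0, -9) = -9
  F4 = -9 + -9 = -18
  G2 = MIN(0, -18) = -18
  E10 = -18 + -18 = -36

Propagation after the edit:
  E7: runs — E6 -9->-5; result 0 (same value as before).
  F7: runs — E6 -9->-5; result 5.
  C1: runs — F7 9->5; result 0 (same value as before).
  B10: checked — values it read are unchanged (C1 unchanged, E7 unchanged); reused cached 0 without running.
  B4: checked — values it read are unchanged (B10 unchanged); reused cached 0 without running.
  A1: checked — values it read are unchanged (B4 unchanged, G3 unchanged); reused cached 0 without running.
  H4: runs — F7 9->5; E6 -9->-5; result -5.
  C9: runs — H4 -9->-5; result 0 (same value as before).
  G12: runs — E6 -9->-5; result -5.
  F4: runs — G12 -9->-5; G12 -9->-5; result -10.
  G2: runs — F4 -18->-10; result -10.
  E10: runs — F4 -18->-10; G2 -18->-10; result -20.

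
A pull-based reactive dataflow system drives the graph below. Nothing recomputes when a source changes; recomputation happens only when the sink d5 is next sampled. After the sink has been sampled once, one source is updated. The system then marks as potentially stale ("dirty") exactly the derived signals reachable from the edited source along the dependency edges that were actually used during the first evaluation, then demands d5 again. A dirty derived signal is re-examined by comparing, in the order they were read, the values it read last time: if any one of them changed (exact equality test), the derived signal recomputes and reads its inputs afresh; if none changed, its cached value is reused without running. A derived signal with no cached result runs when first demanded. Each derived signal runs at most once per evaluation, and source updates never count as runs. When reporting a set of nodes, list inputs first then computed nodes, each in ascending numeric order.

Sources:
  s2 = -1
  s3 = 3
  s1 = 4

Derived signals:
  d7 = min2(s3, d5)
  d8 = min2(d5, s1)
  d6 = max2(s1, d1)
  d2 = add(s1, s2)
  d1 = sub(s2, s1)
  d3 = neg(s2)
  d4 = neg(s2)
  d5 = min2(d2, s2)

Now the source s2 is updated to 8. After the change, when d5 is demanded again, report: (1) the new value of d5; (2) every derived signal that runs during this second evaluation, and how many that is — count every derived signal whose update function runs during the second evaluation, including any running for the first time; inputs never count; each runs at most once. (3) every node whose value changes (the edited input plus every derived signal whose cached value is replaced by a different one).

First evaluation (everything demanded from the output):
  d2 = add(4, -1) = 3
  d5 = min2(3, -1) = -1

Propagation after the edit:
  d2: runs — s2 -1->8; result 12.
  d5: runs — d2 3->12; s2 -1->8; result 8.

New value of d5: 8.
Derived signals that run: d2, d5 — 2 in total.
Values that change: s2, d2, d5.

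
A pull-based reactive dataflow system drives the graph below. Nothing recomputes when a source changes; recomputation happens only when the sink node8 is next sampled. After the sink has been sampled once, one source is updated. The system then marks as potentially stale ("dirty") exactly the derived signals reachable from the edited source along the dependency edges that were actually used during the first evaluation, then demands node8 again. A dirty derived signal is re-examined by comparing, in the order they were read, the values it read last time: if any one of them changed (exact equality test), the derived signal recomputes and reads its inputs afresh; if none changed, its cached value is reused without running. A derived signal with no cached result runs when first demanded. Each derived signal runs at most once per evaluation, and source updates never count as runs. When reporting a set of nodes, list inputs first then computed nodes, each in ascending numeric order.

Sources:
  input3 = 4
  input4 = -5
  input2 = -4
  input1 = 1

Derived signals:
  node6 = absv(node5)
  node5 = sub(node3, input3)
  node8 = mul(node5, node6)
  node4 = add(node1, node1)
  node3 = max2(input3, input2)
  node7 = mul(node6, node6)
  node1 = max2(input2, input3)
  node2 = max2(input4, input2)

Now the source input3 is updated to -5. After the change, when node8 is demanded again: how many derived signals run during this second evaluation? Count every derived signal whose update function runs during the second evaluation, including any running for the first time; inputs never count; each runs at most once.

Derived signals that run: node3, node5, node6, node8 — 4 in total.

First evaluation (everything demanded from the output):
  node3 = max2(4, -4) = 4
  node5 = sub(4, 4) = 0
  node6 = absv(0) = 0
  node8 = mul(0, 0) = 0

Propagation after the edit:
  node3: runs — input3 4->-5; result -4.
  node5: runs — node3 4->-4; input3 4->-5; result 1.
  node6: runs — node5 0->1; result 1.
  node8: runs — node5 0->1; node6 0->1; result 1.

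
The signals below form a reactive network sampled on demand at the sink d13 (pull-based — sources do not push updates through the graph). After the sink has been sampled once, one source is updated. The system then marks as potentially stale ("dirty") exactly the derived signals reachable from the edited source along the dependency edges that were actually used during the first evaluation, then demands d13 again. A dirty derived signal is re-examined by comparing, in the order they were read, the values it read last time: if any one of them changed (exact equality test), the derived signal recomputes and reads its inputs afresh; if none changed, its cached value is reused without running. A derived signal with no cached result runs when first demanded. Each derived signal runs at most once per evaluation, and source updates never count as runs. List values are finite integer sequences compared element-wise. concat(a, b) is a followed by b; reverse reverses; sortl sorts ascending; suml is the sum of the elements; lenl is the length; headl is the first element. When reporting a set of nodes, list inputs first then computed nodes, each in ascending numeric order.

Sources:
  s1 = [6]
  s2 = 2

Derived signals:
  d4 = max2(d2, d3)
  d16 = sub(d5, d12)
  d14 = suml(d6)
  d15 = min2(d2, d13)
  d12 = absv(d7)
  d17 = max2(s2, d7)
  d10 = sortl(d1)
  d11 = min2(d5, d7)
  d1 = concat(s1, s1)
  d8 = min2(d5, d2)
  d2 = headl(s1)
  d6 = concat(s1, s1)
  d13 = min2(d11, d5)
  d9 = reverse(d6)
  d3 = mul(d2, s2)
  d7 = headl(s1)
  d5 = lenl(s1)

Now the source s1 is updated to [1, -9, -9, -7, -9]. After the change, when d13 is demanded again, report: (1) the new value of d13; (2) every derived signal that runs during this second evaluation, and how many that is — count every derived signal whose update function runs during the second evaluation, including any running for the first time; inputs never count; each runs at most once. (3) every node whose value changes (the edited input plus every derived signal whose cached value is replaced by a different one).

Initial pass — values computed on the first demand:
  d5 = lenl([6]) = 1
  d7 = headl([6]) = 6
  d11 = min2(1, 6) = 1
  d13 = min2(1, 1) = 1

Second demand — change propagation:
  d5: re-runs because s1 [6]->[1, -9, -9, -7, -9]; new result 5.
  d7: re-runs because s1 [6]->[1, -9, -9, -7, -9]; new result 1.
  d11: re-runs because d5 1->5; d7 6->1; new result 1 (unchanged).
  d13: re-runs because d5 1->5; new result 1 (unchanged).

d13 now evaluates to 1.
Run set: d5, d7, d11, d13 (4 run).
Changed values: s1, d5, d7.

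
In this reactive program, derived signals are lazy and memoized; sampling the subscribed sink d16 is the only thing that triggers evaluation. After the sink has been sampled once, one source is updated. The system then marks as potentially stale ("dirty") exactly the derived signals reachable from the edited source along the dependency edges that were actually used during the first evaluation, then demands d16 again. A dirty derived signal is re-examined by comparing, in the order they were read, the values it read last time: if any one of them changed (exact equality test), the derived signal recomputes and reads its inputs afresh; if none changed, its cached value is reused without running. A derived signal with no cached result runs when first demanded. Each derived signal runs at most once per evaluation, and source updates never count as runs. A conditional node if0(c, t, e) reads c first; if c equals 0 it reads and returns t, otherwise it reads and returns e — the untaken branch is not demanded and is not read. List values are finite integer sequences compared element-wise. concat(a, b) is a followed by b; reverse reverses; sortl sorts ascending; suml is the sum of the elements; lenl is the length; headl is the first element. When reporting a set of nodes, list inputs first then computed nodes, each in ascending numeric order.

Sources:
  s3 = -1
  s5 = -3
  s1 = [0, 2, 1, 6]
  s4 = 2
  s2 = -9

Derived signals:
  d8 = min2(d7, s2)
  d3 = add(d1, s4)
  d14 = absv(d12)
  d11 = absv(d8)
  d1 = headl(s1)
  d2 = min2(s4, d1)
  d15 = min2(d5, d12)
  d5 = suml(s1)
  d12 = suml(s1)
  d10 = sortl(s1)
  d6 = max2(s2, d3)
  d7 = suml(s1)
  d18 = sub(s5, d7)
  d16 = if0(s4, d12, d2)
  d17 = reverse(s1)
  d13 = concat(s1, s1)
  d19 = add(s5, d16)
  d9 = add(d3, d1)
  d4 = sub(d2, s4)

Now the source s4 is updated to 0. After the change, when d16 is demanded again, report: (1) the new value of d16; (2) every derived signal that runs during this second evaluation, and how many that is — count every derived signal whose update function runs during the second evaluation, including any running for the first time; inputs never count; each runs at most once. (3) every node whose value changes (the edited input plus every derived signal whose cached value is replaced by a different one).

First demand of the output computes:
  d1 = headl([0, 2, 1, 6]) = 0
  d2 = min2(2, 0) = 0
  d16 = if0(s4=2 -> else branch d2) = 0

After the edit, cleaning proceeds:
  d2: stays stale; no demand reaches it after the flip.
  d12: had never run; runs now, result 9.
  d16: a read changed (s4 2->0) — executes, giving 9.

Note the branch switch — demand abandons d2, which is never re-examined.

Demanding d16 again yields 9.
2 derived signals run: d12, d16.
The nodes whose values change: s4, d16.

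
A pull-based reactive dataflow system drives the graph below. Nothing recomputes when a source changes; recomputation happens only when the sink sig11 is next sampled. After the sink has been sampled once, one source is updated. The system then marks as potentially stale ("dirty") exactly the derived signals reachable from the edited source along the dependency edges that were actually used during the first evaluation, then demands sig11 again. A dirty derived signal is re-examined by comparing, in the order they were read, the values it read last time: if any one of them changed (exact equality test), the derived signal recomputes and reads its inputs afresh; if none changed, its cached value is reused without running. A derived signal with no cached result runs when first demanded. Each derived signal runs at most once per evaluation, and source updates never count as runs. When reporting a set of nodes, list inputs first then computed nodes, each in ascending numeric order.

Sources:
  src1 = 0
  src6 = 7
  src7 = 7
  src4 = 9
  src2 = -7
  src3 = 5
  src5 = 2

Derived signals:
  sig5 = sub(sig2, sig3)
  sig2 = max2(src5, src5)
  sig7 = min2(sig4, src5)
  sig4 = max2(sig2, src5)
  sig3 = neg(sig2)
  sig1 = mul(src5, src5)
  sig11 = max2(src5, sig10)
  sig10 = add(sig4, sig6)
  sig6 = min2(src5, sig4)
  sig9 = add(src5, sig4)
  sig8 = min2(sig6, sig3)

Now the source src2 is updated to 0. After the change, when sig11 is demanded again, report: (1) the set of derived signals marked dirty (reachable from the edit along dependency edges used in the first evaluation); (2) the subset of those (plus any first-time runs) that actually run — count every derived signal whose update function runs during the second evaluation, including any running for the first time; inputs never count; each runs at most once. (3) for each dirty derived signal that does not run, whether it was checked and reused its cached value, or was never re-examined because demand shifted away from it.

First evaluation (everything demanded from the output):
  sig2 = max2(2, 2) = 2
  sig4 = max2(2, 2) = 2
  sig6 = min2(2, 2) = 2
  sig10 = add(2, 2) = 4
  sig11 = max2(2, 4) = 4

Propagation after the edit:
  src2 feeds no computation that the output demands — nothing is marked dirty and nothing runs.

Key observation: src2 is never demanded by the output, so the edit triggers no recomputation at all.

Marked dirty: none.
Derived signals that run: none — 0 in total.
Every dirty derived signal ran.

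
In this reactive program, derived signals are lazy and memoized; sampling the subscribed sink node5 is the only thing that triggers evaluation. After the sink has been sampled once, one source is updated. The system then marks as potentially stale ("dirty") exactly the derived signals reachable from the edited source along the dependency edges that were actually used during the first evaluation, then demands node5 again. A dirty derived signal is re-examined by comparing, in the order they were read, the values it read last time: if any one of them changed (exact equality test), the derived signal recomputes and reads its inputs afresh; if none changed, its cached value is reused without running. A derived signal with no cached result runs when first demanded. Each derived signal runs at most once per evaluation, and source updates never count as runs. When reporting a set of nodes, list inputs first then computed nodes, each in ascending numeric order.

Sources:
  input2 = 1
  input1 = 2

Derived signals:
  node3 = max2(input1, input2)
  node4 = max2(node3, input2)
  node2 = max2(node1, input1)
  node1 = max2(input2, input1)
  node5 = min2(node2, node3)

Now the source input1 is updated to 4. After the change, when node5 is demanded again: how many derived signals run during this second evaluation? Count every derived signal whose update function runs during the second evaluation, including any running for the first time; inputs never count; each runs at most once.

First demand of the output computes:
  node1 = max2(1, 2) = 2
  node2 = max2(2, 2) = 2
  node3 = max2(2, 1) = 2
  node5 = min2(2, 2) = 2

After the edit, cleaning proceeds:
  node1: a read changed (input1 2->4) — executes, giving 4.
  node2: a read changed (node1 2->4; input1 2->4) — executes, giving 4.
  node3: a read changed (input1 2->4) — executes, giving 4.
  node5: a read changed (node2 2->4; node3 2->4) — executes, giving 4.

4 derived signals run: node1, node2, node3, node5.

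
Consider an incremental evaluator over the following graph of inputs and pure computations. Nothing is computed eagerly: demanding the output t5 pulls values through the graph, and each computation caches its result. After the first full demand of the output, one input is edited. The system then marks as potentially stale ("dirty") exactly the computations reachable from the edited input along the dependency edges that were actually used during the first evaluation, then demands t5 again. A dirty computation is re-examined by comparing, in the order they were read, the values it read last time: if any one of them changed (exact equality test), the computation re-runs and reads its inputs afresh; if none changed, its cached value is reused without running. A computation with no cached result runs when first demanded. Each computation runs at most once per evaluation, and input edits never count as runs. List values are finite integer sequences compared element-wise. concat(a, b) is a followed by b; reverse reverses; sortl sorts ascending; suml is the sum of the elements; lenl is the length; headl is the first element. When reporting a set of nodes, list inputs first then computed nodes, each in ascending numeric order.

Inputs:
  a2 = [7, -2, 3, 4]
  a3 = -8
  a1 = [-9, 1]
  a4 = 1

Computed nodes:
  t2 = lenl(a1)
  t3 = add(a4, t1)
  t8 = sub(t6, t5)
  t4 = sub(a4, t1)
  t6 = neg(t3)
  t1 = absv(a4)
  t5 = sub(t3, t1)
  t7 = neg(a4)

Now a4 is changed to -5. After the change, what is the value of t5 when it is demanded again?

t5 now evaluates to -5.

Initial pass — values computed on the first demand:
  t1 = absv(1) = 1
  t3 = add(1, 1) = 2
  t5 = sub(2, 1) = 1

Second demand — change propagation:
  t1: re-runs because a4 1->-5; new result 5.
  t3: re-runs because a4 1->-5; t1 1->5; new result 0.
  t5: re-runs because t3 2->0; t1 1->5; new result -5.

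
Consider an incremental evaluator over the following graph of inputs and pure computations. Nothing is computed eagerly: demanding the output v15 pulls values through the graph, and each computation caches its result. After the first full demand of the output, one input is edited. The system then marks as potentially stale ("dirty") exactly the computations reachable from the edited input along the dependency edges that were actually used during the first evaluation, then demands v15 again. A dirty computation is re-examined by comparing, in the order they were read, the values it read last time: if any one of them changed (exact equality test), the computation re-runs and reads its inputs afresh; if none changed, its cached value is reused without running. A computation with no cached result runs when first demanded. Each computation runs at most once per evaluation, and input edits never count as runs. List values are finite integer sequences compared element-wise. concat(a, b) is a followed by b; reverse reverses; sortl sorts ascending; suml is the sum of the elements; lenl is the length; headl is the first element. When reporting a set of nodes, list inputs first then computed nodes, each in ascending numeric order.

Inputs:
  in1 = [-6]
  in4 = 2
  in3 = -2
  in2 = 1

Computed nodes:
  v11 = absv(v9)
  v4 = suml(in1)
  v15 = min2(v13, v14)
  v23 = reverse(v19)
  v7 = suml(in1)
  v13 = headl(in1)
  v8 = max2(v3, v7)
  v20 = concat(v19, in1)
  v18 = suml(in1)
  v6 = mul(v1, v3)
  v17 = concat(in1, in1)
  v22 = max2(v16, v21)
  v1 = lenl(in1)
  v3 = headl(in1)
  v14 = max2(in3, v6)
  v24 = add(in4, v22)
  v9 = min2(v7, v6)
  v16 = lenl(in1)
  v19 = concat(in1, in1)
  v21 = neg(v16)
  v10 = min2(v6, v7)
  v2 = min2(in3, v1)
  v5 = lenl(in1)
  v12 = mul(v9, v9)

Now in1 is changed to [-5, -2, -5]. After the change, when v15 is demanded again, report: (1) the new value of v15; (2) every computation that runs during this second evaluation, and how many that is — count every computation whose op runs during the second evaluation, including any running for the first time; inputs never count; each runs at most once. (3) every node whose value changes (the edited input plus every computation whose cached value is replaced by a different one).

Initial pass — values computed on the first demand:
  v1 = lenl([-6]) = 1
  v3 = headl([-6]) = -6
  v6 = mul(1, -6) = -6
  v13 = headl([-6]) = -6
  v14 = max2(-2, -6) = -2
  v15 = min2(-6, -2) = -6

Second demand — change propagation:
  v1: re-runs because in1 [-6]->[-5, -2, -5]; new result 3.
  v3: re-runs because in1 [-6]->[-5, -2, -5]; new result -5.
  v6: re-runs because v1 1->3; v3 -6->-5; new result -15.
  v13: re-runs because in1 [-6]->[-5, -2, -5]; new result -5.
  v14: re-runs because v6 -6->-15; new result -2 (unchanged).
  v15: re-runs because v13 -6->-5; new result -5.

v15 now evaluates to -5.
Run set: v1, v3, v6, v13, v14, v15 (6 run).
Changed values: in1, v1, v3, v6, v13, v15.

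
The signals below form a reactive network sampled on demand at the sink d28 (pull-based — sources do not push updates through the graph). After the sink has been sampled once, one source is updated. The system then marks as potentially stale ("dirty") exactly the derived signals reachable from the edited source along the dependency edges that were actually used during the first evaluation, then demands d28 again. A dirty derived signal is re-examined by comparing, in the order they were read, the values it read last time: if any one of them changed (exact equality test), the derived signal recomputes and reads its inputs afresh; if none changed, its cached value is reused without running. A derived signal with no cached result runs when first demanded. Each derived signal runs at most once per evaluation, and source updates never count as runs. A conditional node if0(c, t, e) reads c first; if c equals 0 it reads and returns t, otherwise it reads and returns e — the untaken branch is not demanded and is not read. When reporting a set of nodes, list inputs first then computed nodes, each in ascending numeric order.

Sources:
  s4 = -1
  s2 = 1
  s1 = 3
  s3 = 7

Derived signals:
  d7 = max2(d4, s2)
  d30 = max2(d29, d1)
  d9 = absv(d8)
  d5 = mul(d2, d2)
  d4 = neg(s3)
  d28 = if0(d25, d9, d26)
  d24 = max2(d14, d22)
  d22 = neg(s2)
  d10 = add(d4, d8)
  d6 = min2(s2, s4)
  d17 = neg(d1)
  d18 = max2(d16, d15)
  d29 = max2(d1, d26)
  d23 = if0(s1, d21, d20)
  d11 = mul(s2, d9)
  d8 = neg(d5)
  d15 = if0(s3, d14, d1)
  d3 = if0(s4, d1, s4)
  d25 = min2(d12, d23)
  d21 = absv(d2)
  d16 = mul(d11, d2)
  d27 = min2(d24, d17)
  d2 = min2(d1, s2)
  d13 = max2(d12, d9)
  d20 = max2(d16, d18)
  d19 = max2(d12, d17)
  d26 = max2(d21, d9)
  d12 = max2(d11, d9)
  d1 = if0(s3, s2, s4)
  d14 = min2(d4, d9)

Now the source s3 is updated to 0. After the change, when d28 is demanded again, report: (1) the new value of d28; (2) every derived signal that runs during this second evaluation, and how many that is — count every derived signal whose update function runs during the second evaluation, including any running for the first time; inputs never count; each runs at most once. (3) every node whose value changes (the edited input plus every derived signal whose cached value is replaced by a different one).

d28 now evaluates to 1.
Run set: d1, d2, d4, d5, d14, d15, d16, d18, d20, d21, d23, d25, d28 (13 run).
Changed values: s3, d1, d2, d15, d16, d18, d20, d23, d25.
The important point: the flipped condition pulls in fresh nodes; d4, d14 run for the first time.

Initial pass — values computed on the first demand:
  d1 = if0(s3=7 -> else branch s4) = -1
  d2 = min2(-1, 1) = -1
  d5 = mul(-1, -1) = 1
  d8 = neg(1) = -1
  d9 = absv(-1) = 1
  d11 = mul(1, 1) = 1
  d12 = max2(1, 1) = 1
  d15 = if0(s3=7 -> else branch d1) = -1
  d16 = mul(1, -1) = -1
  d18 = max2(-1, -1) = -1
  d20 = max2(-1, -1) = -1
  d21 = absv(-1) = 1
  d23 = if0(s1=3 -> else branch d20) = -1
  d25 = min2(1, -1) = -1
  d26 = max2(1, 1) = 1
  d28 = if0(d25=-1 -> else branch d26) = 1

Second demand — change propagation:
  d1: re-runs because s3 7->0; new result 1.
  d2: re-runs because d1 -1->1; new result 1.
  d4: newly demanded (no cache) — executes and yields 0.
  d5: re-runs because d2 -1->1; d2 -1->1; new result 1 (unchanged).
  d8: re-examined; everything it read last time is the same (d5 unchanged) — cache -1 kept, no run.
  d9: re-examined; everything it read last time is the same (d8 unchanged) — cache 1 kept, no run.
  d11: re-examined; everything it read last time is the same (s2 unchanged, d9 unchanged) — cache 1 kept, no run.
  d12: re-examined; everything it read last time is the same (d11 unchanged, d9 unchanged) — cache 1 kept, no run.
  d14: newly demanded (no cache) — executes and yields 0.
  d15: re-runs because s3 7->0; d1 -1->1; new result 0.
  d16: re-runs because d2 -1->1; new result 1.
  d18: re-runs because d16 -1->1; d15 -1->0; new result 1.
  d20: re-runs because d16 -1->1; d18 -1->1; new result 1.
  d21: re-runs because d2 -1->1; new result 1 (unchanged).
  d23: re-runs because d20 -1->1; new result 1.
  d25: re-runs because d23 -1->1; new result 1.
  d26: re-examined; everything it read last time is the same (d21 unchanged, d9 unchanged) — cache 1 kept, no run.
  d28: re-runs because d25 -1->1; new result 1 (unchanged).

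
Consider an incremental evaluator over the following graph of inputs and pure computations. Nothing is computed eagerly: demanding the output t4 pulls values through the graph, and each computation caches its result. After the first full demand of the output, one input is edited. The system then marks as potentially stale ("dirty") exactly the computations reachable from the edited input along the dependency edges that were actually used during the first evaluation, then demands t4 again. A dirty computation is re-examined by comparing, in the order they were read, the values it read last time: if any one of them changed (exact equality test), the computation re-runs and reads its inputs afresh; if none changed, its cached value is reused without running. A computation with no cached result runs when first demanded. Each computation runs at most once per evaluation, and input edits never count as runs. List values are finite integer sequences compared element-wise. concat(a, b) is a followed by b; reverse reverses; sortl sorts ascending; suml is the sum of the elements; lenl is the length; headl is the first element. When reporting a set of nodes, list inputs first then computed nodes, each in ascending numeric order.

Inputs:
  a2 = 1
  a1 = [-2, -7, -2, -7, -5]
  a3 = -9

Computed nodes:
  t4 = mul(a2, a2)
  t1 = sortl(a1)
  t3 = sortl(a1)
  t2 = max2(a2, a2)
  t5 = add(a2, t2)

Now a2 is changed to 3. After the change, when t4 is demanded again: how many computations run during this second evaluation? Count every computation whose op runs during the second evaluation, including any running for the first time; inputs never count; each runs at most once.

Initial pass — values computed on the first demand:
  t4 = mul(1, 1) = 1

Second demand — change propagation:
  t4: re-runs because a2 1->3; a2 1->3; new result 9.

Run set: t4 (1 run).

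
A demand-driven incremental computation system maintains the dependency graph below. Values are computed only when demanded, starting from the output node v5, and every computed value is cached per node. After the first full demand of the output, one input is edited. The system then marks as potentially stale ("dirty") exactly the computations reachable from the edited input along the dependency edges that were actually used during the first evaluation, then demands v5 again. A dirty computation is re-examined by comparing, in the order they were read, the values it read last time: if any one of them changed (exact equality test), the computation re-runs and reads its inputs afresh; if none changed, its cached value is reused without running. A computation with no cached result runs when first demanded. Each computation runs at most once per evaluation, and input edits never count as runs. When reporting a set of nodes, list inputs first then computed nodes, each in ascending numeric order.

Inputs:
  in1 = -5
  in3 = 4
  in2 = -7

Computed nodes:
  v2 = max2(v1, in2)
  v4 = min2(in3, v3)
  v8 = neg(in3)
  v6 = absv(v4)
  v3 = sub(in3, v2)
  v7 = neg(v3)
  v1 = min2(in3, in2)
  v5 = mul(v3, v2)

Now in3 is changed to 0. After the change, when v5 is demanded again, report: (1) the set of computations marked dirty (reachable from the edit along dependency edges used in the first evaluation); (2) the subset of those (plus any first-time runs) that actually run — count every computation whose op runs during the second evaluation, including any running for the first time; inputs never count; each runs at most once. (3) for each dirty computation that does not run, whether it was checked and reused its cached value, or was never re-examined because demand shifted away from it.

Marked dirty: v1, v2, v3, v5.
Computations that run: v1, v3, v5 — 3 in total.
Checked but reused from cache: v2.
Key observation: the cutoff stops propagation at v2 — its inputs' values are unchanged, so it reuses its cache.

First evaluation (everything demanded from the output):
  v1 = min2(4, -7) = -7
  v2 = max2(-7, -7) = -7
  v3 = sub(4, -7) = 11
  v5 = mul(11, -7) = -77

Propagation after the edit:
  v1: runs — in3 4->0; result -7 (same value as before).
  v2: checked — values it read are unchanged (v1 unchanged, in2 unchanged); reused cached -7 without running.
  v3: runs — in3 4->0; result 7.
  v5: runs — v3 11->7; result -49.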